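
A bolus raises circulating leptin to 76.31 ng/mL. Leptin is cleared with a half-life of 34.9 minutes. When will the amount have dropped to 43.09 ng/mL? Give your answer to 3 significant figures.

Fraction remaining = 43.09/76.31 ≈ 0.56467.
n = log₂(76.31/43.09) = ln(1.7709)/ln 2 ≈ 0.82452 half-lives.
t = n × t½ = 0.82452 × 34.9 ≈ 28.776 minutes.

28.8 minutes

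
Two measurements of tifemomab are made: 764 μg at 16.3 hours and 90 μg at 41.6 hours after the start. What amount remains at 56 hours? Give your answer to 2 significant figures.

Over Δt = 41.6 − 16.3 = 25.3 hours, the level fell by a factor of 764/90 ≈ 8.4889.
n = log₂(8.4889) ≈ 3.0856 half-lives, so t½ = 25.3/3.0856 ≈ 8.1994 hours.
From t = 41.6 to t = 56: 90 × (1/2)^((56−41.6)/8.1994) ≈ 26.642 μg.

27 μg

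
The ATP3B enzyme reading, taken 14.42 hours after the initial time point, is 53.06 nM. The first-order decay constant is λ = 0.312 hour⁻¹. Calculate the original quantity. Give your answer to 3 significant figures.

4770 nM

t½ = ln 2 / λ = 0.69315 / 0.312 ≈ 2.2216 hours.
Number of half-lives elapsed: n = 14.42/2.2216 ≈ 6.4907.
A₀ = A × 2^n = 53.06 × 2^6.4907 = 53.06 × 89.931 ≈ 4771.7 nM.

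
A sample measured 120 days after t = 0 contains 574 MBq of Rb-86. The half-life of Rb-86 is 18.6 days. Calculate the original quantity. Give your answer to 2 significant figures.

Number of half-lives elapsed: n = 120/18.6 ≈ 6.4516.
A₀ = A × 2^n = 574 × 2^6.4516 = 574 × 87.524 ≈ 50239 MBq.

50000 MBq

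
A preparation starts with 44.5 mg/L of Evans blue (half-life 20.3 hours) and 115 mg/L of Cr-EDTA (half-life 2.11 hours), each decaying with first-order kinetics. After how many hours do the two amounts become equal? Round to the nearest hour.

Set 44.5·(1/2)^(t/20.3) = 115·(1/2)^(t/2.11).
Taking log₂: log₂(44.5/115) = t·(1/20.3 − 1/2.11).
log₂(0.38696) = -1.3698; 1/20.3 − 1/2.11 = -0.42467.
t = -1.3698 / -0.42467 ≈ 3.2254 hours.

3 hours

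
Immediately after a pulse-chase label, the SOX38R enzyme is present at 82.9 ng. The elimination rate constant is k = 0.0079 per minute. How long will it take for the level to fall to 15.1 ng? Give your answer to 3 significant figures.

t½ = ln 2 / k = 0.69315 / 0.0079 ≈ 87.74 minutes.
Fraction remaining = 15.1/82.9 ≈ 0.18215.
n = log₂(82.9/15.1) = ln(5.4901)/ln 2 ≈ 2.4568 half-lives.
t = n × t½ = 2.4568 × 87.74 ≈ 215.56 minutes.

216 minutes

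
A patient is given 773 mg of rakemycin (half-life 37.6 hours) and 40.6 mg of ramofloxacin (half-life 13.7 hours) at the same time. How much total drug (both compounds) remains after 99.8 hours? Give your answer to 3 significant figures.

rakemycin: 773 × (1/2)^(99.8/37.6) = 773 × (1/2)^2.6543 ≈ 122.79 mg.
ramofloxacin: 40.6 × (1/2)^(99.8/13.7) = 40.6 × (1/2)^7.2847 ≈ 0.26039 mg.
Total = 122.79 + 0.26039 ≈ 123.05 mg.

123 mg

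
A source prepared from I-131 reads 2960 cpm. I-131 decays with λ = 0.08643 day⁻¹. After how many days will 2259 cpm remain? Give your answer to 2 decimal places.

t½ = ln 2 / λ = 0.69315 / 0.08643 ≈ 8.0198 days.
Fraction remaining = 2259/2960 ≈ 0.76318.
n = log₂(2960/2259) = ln(1.3103)/ln 2 ≈ 0.38991 half-lives.
t = n × t½ = 0.38991 × 8.0198 ≈ 3.127 days.

3.13 days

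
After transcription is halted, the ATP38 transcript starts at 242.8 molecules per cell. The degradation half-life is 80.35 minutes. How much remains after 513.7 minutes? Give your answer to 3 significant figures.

Number of half-lives: n = 513.7/80.35 ≈ 6.3933.
Remaining = 242.8 × (1/2)^6.3933 = 242.8 × 0.011897 ≈ 2.8885 molecules per cell.

2.89 molecules per cell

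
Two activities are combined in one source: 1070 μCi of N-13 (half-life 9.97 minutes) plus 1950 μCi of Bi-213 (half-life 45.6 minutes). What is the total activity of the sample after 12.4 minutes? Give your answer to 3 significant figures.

2070 μCi

N-13: 1070 × (1/2)^(12.4/9.97) = 1070 × (1/2)^1.2437 ≈ 451.84 μCi.
Bi-213: 1950 × (1/2)^(12.4/45.6) = 1950 × (1/2)^0.27193 ≈ 1615 μCi.
Total = 451.84 + 1615 ≈ 2066.8 μCi.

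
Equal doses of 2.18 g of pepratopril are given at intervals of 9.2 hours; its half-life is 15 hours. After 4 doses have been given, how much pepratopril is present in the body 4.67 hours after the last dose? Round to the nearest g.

4 g

The 4 doses were given 32.27, 23.07, 13.87, 4.67 hours ago.
Total = 2.18·(1/2)^(32.27/15) + 2.18·(1/2)^(23.07/15) + 2.18·(1/2)^(13.87/15) + 2.18·(1/2)^(4.67/15)
      = 0.49073 + 0.75071 + 1.1484 + 1.7569 ≈ 4.1467 g.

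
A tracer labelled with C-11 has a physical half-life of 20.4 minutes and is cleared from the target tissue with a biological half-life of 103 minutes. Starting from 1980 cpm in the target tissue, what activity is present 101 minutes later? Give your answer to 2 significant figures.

32 cpm

1/t_eff = 1/t_phys + 1/t_biol = 1/20.4 + 1/103 = 0.058728 per minute.
t_eff = 20.4 × 103 / (20.4 + 103) ≈ 17.028 minutes.
Remaining = 1980 × (1/2)^(101/17.028) = 1980 × (1/2)^5.9316 ≈ 32.44 cpm.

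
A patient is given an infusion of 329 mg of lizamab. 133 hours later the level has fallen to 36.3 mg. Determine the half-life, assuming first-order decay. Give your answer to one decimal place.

41.8 hours

A/A₀ = 36.3/329 ≈ 0.11033.
n = log₂(9.0634) ≈ 3.18 half-lives elapsed in 133 hours.
t½ = 133/3.18 ≈ 41.823 hours.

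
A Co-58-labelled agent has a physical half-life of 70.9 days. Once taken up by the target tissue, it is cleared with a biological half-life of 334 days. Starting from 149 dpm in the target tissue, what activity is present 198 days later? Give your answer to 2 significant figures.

14 dpm

1/t_eff = 1/t_phys + 1/t_biol = 1/70.9 + 1/334 = 0.017098 per day.
t_eff = 70.9 × 334 / (70.9 + 334) ≈ 58.485 days.
Remaining = 149 × (1/2)^(198/58.485) = 149 × (1/2)^3.3855 ≈ 14.258 dpm.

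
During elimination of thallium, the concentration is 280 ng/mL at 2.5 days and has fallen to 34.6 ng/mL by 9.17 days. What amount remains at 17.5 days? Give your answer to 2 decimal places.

2.54 ng/mL

Over Δt = 9.17 − 2.5 = 6.67 days, the level fell by a factor of 280/34.6 ≈ 8.0925.
n = log₂(8.0925) ≈ 3.0166 half-lives, so t½ = 6.67/3.0166 ≈ 2.2111 days.
From t = 9.17 to t = 17.5: 34.6 × (1/2)^((17.5−9.17)/2.2111) ≈ 2.5409 ng/mL.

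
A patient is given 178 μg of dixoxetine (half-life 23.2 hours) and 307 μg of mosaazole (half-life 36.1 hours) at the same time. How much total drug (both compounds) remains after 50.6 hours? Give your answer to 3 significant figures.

155 μg

dixoxetine: 178 × (1/2)^(50.6/23.2) = 178 × (1/2)^2.181 ≈ 39.252 μg.
mosaazole: 307 × (1/2)^(50.6/36.1) = 307 × (1/2)^1.4017 ≈ 116.2 μg.
Total = 39.252 + 116.2 ≈ 155.45 μg.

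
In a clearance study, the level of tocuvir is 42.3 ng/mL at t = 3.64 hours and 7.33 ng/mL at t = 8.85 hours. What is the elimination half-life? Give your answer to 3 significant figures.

Over Δt = 8.85 − 3.64 = 5.21 hours, the level fell by a factor of 42.3/7.33 ≈ 5.7708.
n = log₂(5.7708) ≈ 2.5288 half-lives, so t½ = 5.21/2.5288 ≈ 2.0603 hours.

2.06 hours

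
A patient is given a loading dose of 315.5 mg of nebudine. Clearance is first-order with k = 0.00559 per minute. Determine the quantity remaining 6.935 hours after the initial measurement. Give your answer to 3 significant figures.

30.8 mg

t½ = ln 2 / k = 0.69315 / 0.00559 ≈ 124 minutes.
Convert the elapsed time: 6.935 hours = 416.1 minutes.
Number of half-lives: n = 416.1/124 ≈ 3.3557.
Remaining = 315.5 × (1/2)^3.3557 = 315.5 × 0.097686 ≈ 30.82 mg.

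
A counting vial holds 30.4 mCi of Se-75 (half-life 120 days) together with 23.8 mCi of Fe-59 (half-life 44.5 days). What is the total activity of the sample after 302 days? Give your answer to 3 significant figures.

Se-75: 30.4 × (1/2)^(302/120) = 30.4 × (1/2)^2.5167 ≈ 5.3123 mCi.
Fe-59: 23.8 × (1/2)^(302/44.5) = 23.8 × (1/2)^6.7865 ≈ 0.21559 mCi.
Total = 5.3123 + 0.21559 ≈ 5.5279 mCi.

5.53 mCi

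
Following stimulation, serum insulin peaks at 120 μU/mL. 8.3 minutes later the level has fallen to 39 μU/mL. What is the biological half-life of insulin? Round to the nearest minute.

A/A₀ = 39/120 ≈ 0.325.
n = log₂(3.0769) ≈ 1.6215 half-lives elapsed in 8.3 minutes.
t½ = 8.3/1.6215 ≈ 5.1188 minutes.

5 minutes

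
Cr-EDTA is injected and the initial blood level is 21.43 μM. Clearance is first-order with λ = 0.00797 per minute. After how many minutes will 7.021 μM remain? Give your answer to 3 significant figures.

t½ = ln 2 / λ = 0.69315 / 0.00797 ≈ 86.97 minutes.
Fraction remaining = 7.021/21.43 ≈ 0.32762.
n = log₂(21.43/7.021) = ln(3.0523)/ln 2 ≈ 1.6099 half-lives.
t = n × t½ = 1.6099 × 86.97 ≈ 140.01 minutes.

140 minutes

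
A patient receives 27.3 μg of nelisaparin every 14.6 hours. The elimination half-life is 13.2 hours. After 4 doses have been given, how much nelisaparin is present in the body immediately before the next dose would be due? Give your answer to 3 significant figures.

22.6 μg

The 4 doses were given 58.4, 43.8, 29.2, 14.6 hours ago.
Total = 27.3·(1/2)^(58.4/13.2) + 27.3·(1/2)^(43.8/13.2) + 27.3·(1/2)^(29.2/13.2) + 27.3·(1/2)^(14.6/13.2)
      = 1.2715 + 2.7371 + 5.8918 + 12.683 ≈ 22.583 μg.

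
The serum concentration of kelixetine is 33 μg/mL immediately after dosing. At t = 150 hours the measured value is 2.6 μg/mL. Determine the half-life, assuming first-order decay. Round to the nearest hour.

41 hours

A/A₀ = 2.6/33 ≈ 0.078788.
n = log₂(12.692) ≈ 3.6659 half-lives elapsed in 150 hours.
t½ = 150/3.6659 ≈ 40.918 hours.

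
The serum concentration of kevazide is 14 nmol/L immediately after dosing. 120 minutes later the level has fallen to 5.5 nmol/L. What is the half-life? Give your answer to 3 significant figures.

89.0 minutes

A/A₀ = 5.5/14 ≈ 0.39286.
n = log₂(2.5455) ≈ 1.3479 half-lives elapsed in 120 minutes.
t½ = 120/1.3479 ≈ 89.026 minutes.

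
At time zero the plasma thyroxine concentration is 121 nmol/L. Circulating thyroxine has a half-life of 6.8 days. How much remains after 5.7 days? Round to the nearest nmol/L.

68 nmol/L

Number of half-lives: n = 5.7/6.8 ≈ 0.83824.
Remaining = 121 × (1/2)^0.83824 = 121 × 0.55933 ≈ 67.679 nmol/L.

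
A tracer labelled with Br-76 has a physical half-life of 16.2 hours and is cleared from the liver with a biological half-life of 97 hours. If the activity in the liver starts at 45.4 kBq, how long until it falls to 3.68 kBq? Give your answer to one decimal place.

1/t_eff = 1/t_phys + 1/t_biol = 1/16.2 + 1/97 = 0.072038 per hour.
t_eff = 16.2 × 97 / (16.2 + 97) ≈ 13.882 hours.
n = log₂(45.4/3.68) ≈ 3.6249; t = 3.6249 × 13.882 ≈ 50.32 hours.

50.3 hours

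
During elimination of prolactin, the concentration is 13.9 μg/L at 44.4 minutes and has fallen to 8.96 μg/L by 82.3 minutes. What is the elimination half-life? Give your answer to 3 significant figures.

Over Δt = 82.3 − 44.4 = 37.9 minutes, the level fell by a factor of 13.9/8.96 ≈ 1.5513.
n = log₂(1.5513) ≈ 0.63351 half-lives, so t½ = 37.9/0.63351 ≈ 59.825 minutes.

59.8 minutes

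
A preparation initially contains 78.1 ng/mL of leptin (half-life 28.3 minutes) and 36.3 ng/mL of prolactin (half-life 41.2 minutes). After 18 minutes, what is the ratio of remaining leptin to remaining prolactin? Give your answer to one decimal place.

1.9

leptin: 78.1 × (1/2)^(18/28.3) = 78.1 × (1/2)^0.63604 ≈ 50.255 ng/mL.
prolactin: 36.3 × (1/2)^(18/41.2) = 36.3 × (1/2)^0.43689 ≈ 26.816 ng/mL.
Ratio ≈ 50.255 / 26.816 ≈ 1.8741.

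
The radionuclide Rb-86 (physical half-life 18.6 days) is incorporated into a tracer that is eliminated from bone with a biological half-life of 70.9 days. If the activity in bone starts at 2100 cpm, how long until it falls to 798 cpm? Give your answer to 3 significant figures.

1/t_eff = 1/t_phys + 1/t_biol = 1/18.6 + 1/70.9 = 0.067868 per day.
t_eff = 18.6 × 70.9 / (18.6 + 70.9) ≈ 14.735 days.
n = log₂(2100/798) ≈ 1.3959; t = 1.3959 × 14.735 ≈ 20.568 days.

20.6 days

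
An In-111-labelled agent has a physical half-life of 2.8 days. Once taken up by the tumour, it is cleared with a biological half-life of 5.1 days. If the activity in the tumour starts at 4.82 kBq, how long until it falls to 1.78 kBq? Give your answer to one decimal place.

2.6 days

1/t_eff = 1/t_phys + 1/t_biol = 1/2.8 + 1/5.1 = 0.55322 per day.
t_eff = 2.8 × 5.1 / (2.8 + 5.1) ≈ 1.8076 days.
n = log₂(4.82/1.78) ≈ 1.4372; t = 1.4372 × 1.8076 ≈ 2.5978 days.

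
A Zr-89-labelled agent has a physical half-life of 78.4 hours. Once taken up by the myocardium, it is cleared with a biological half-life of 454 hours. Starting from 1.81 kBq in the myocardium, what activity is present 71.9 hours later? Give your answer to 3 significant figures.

1/t_eff = 1/t_phys + 1/t_biol = 1/78.4 + 1/454 = 0.014958 per hour.
t_eff = 78.4 × 454 / (78.4 + 454) ≈ 66.855 hours.
Remaining = 1.81 × (1/2)^(71.9/66.855) = 1.81 × (1/2)^1.0755 ≈ 0.85888 kBq.

0.859 kBq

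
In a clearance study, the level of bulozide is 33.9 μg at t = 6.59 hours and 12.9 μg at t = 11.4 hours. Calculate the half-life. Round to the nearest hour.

Over Δt = 11.4 − 6.59 = 4.81 hours, the level fell by a factor of 33.9/12.9 ≈ 2.6279.
n = log₂(2.6279) ≈ 1.3939 half-lives, so t½ = 4.81/1.3939 ≈ 3.4507 hours.

3 hours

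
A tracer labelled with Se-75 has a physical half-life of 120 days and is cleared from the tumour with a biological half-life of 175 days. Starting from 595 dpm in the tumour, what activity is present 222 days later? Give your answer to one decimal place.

68.5 dpm

1/t_eff = 1/t_phys + 1/t_biol = 1/120 + 1/175 = 0.014048 per day.
t_eff = 120 × 175 / (120 + 175) ≈ 71.186 days.
Remaining = 595 × (1/2)^(222/71.186) = 595 × (1/2)^3.1186 ≈ 68.507 dpm.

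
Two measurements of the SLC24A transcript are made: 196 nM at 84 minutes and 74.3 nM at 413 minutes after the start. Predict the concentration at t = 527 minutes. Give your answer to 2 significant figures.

Over Δt = 413 − 84 = 329 minutes, the level fell by a factor of 196/74.3 ≈ 2.638.
n = log₂(2.638) ≈ 1.3994 half-lives, so t½ = 329/1.3994 ≈ 235.1 minutes.
From t = 413 to t = 527: 74.3 × (1/2)^((527−413)/235.1) ≈ 53.091 nM.

53 nM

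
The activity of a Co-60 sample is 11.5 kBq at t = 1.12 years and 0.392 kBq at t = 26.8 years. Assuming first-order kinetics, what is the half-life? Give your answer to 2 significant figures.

Over Δt = 26.8 − 1.12 = 25.68 years, the level fell by a factor of 11.5/0.392 ≈ 29.337.
n = log₂(29.337) ≈ 4.8746 half-lives, so t½ = 25.68/4.8746 ≈ 5.2681 years.

5.3 years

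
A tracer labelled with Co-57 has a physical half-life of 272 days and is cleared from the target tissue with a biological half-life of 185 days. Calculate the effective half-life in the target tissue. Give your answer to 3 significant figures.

1/t_eff = 1/t_phys + 1/t_biol = 1/272 + 1/185 = 0.0090819 per day.
t_eff = 272 × 185 / (272 + 185) ≈ 110.11 days.

110 days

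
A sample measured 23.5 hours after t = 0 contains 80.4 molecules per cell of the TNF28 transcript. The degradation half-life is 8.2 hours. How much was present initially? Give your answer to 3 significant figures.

Number of half-lives elapsed: n = 23.5/8.2 ≈ 2.8659.
A₀ = A × 2^n = 80.4 × 2^2.8659 = 80.4 × 7.2897 ≈ 586.09 molecules per cell.

586 molecules per cell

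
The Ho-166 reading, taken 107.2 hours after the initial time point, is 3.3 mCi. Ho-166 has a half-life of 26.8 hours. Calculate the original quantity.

52.8 mCi

Number of half-lives elapsed: n = 107.2/26.8 ≈ 4.
A₀ = A × 2^n = 3.3 × 2^4 = 3.3 × 16 ≈ 52.8 mCi.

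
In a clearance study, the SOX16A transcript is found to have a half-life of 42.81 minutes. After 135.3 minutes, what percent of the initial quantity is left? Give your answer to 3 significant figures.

11.2%

n = 135.3/42.81 ≈ 3.1605 half-lives.
Fraction remaining = (1/2)^3.1605 ≈ 0.11184, i.e. 11.184%.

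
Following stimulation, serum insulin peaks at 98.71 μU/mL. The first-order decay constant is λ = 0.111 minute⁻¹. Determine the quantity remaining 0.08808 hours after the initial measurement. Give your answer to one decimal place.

54.9 μU/mL

t½ = ln 2 / λ = 0.69315 / 0.111 ≈ 6.2446 minutes.
Convert the elapsed time: 0.08808 hours = 5.2848 minutes.
Number of half-lives: n = 5.2848/6.2446 ≈ 0.8463.
Remaining = 98.71 × (1/2)^0.8463 = 98.71 × 0.55621 ≈ 54.903 μU/mL.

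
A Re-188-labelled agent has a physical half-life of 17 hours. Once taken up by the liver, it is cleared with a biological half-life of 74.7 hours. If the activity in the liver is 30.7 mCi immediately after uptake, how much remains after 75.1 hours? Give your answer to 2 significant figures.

1/t_eff = 1/t_phys + 1/t_biol = 1/17 + 1/74.7 = 0.07221 per hour.
t_eff = 17 × 74.7 / (17 + 74.7) ≈ 13.848 hours.
Remaining = 30.7 × (1/2)^(75.1/13.848) = 30.7 × (1/2)^5.423 ≈ 0.71557 mCi.

0.72 mCi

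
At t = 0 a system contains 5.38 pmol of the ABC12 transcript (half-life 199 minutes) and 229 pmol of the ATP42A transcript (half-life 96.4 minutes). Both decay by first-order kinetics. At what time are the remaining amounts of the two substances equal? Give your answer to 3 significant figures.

1010 minutes

Set 5.38·(1/2)^(t/199) = 229·(1/2)^(t/96.4).
Taking log₂: log₂(5.38/229) = t·(1/199 − 1/96.4).
log₂(0.023493) = -5.4116; 1/199 − 1/96.4 = -0.0053483.
t = -5.4116 / -0.0053483 ≈ 1011.8 minutes.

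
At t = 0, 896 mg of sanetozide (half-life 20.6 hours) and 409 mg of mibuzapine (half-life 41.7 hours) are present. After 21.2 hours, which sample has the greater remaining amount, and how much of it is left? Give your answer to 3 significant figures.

sanetozide, 439 mg

sanetozide: 896 × (1/2)^1.0291 ≈ 439.05 mg.
mibuzapine: 409 × (1/2)^0.50839 ≈ 287.53 mg.
Sanetozide has more remaining, at ≈ 439.05 mg.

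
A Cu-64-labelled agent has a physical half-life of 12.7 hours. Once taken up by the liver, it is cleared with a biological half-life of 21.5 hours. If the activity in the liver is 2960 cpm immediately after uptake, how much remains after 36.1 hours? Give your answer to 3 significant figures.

1/t_eff = 1/t_phys + 1/t_biol = 1/12.7 + 1/21.5 = 0.12525 per hour.
t_eff = 12.7 × 21.5 / (12.7 + 21.5) ≈ 7.9839 hours.
Remaining = 2960 × (1/2)^(36.1/7.9839) = 2960 × (1/2)^4.5216 ≈ 128.87 cpm.

129 cpm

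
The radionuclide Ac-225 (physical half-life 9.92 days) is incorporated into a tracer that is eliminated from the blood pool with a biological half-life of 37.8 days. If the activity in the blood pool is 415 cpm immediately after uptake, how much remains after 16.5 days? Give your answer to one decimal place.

96.8 cpm

1/t_eff = 1/t_phys + 1/t_biol = 1/9.92 + 1/37.8 = 0.12726 per day.
t_eff = 9.92 × 37.8 / (9.92 + 37.8) ≈ 7.8578 days.
Remaining = 415 × (1/2)^(16.5/7.8578) = 415 × (1/2)^2.0998 ≈ 96.815 cpm.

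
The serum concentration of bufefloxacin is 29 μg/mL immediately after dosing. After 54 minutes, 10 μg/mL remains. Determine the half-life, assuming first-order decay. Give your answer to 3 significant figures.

35.2 minutes

A/A₀ = 10/29 ≈ 0.34483.
n = log₂(2.9) ≈ 1.5361 half-lives elapsed in 54 minutes.
t½ = 54/1.5361 ≈ 35.155 minutes.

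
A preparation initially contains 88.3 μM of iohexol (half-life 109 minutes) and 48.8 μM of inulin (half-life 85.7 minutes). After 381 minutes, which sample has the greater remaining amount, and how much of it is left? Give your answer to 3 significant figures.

iohexol, 7.83 μM

iohexol: 88.3 × (1/2)^3.4954 ≈ 7.8295 μM.
inulin: 48.8 × (1/2)^4.4457 ≈ 2.2393 μM.
Iohexol has more remaining, at ≈ 7.8295 μM.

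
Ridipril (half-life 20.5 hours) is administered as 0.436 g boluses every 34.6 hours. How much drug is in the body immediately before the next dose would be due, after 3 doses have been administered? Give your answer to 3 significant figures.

0.190 g

The 3 doses were given 103.8, 69.2, 34.6 hours ago.
Total = 0.436·(1/2)^(103.8/20.5) + 0.436·(1/2)^(69.2/20.5) + 0.436·(1/2)^(34.6/20.5)
      = 0.013039 + 0.042007 + 0.13533 ≈ 0.19038 g.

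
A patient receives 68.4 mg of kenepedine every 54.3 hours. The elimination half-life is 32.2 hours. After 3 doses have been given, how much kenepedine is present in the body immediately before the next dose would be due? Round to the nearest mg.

30 mg

The 3 doses were given 162.9, 108.6, 54.3 hours ago.
Total = 68.4·(1/2)^(162.9/32.2) + 68.4·(1/2)^(108.6/32.2) + 68.4·(1/2)^(54.3/32.2)
      = 2.0518 + 6.6036 + 21.253 ≈ 29.908 mg.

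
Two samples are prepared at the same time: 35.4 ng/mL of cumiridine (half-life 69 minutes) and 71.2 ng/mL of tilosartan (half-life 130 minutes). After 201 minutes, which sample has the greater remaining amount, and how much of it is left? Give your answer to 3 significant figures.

tilosartan, 24.4 ng/mL

cumiridine: 35.4 × (1/2)^2.913 ≈ 4.6999 ng/mL.
tilosartan: 71.2 × (1/2)^1.5462 ≈ 24.38 ng/mL.
Tilosartan has more remaining, at ≈ 24.38 ng/mL.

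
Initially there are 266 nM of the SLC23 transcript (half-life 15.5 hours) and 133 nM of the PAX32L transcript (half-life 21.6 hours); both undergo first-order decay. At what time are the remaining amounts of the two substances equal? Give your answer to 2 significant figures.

Set 266·(1/2)^(t/15.5) = 133·(1/2)^(t/21.6).
Taking log₂: log₂(266/133) = t·(1/15.5 − 1/21.6).
log₂(2) = 1; 1/15.5 − 1/21.6 = 0.01822.
t = 1 / 0.01822 ≈ 54.885 hours.

55 hours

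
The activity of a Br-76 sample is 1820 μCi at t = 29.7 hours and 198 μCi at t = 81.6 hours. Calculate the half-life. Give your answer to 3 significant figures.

16.2 hours

Over Δt = 81.6 − 29.7 = 51.9 hours, the level fell by a factor of 1820/198 ≈ 9.1919.
n = log₂(9.1919) ≈ 3.2004 half-lives, so t½ = 51.9/3.2004 ≈ 16.217 hours.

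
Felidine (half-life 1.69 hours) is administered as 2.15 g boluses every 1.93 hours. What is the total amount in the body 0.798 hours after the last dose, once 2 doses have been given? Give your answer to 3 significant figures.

The 2 doses were given 2.728, 0.798 hours ago.
Total = 2.15·(1/2)^(2.728/1.69) + 2.15·(1/2)^(0.798/1.69)
      = 0.70229 + 1.5499 ≈ 2.2522 g.

2.25 g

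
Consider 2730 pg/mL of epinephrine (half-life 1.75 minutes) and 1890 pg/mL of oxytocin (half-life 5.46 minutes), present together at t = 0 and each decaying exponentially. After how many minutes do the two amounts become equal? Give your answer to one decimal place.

Set 2730·(1/2)^(t/1.75) = 1890·(1/2)^(t/5.46).
Taking log₂: log₂(2730/1890) = t·(1/1.75 − 1/5.46).
log₂(1.4444) = 0.53051; 1/1.75 − 1/5.46 = 0.38828.
t = 0.53051 / 0.38828 ≈ 1.3663 minutes.

1.4 minutes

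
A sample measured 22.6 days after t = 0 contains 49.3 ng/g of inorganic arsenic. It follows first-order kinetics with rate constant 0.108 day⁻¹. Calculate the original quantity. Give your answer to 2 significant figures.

570 ng/g

t½ = ln 2 / λ = 0.69315 / 0.108 ≈ 6.418 days.
Number of half-lives elapsed: n = 22.6/6.418 ≈ 3.5213.
A₀ = A × 2^n = 49.3 × 2^3.5213 = 49.3 × 11.482 ≈ 566.07 ng/g.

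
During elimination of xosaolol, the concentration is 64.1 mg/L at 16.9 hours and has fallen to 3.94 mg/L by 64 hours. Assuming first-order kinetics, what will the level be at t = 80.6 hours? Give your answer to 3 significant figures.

1.47 mg/L

Over Δt = 64 − 16.9 = 47.1 hours, the level fell by a factor of 64.1/3.94 ≈ 16.269.
n = log₂(16.269) ≈ 4.0241 half-lives, so t½ = 47.1/4.0241 ≈ 11.705 hours.
From t = 64 to t = 80.6: 3.94 × (1/2)^((80.6−64)/11.705) ≈ 1.4742 mg/L.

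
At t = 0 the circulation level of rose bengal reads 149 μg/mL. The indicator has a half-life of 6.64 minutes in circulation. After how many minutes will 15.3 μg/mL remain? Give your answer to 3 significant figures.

21.8 minutes

Fraction remaining = 15.3/149 ≈ 0.10268.
n = log₂(149/15.3) = ln(9.7386)/ln 2 ≈ 3.2837 half-lives.
t = n × t½ = 3.2837 × 6.64 ≈ 21.804 minutes.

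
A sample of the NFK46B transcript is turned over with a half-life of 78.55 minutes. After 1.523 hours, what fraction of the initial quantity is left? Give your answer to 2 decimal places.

0.45

1.523 hours = 91.38 minutes.
n = 91.38/78.55 ≈ 1.1633 half-lives.
Fraction remaining = (1/2)^1.1633 ≈ 0.44648.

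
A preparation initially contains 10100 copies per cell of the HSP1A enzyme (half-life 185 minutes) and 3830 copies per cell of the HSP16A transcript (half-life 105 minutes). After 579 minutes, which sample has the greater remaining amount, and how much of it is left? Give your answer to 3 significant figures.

HSP1A enzyme: 10100 × (1/2)^3.1297 ≈ 1153.9 copies per cell.
HSP16A transcript: 3830 × (1/2)^5.5143 ≈ 83.798 copies per cell.
HSP1A enzyme has more remaining, at ≈ 1153.9 copies per cell.

HSP1A enzyme, 1150 copies per cell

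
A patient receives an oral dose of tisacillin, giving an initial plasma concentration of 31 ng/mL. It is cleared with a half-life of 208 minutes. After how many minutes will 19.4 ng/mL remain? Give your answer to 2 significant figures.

140 minutes

Fraction remaining = 19.4/31 ≈ 0.62581.
n = log₂(31/19.4) = ln(1.5979)/ln 2 ≈ 0.67621 half-lives.
t = n × t½ = 0.67621 × 208 ≈ 140.65 minutes.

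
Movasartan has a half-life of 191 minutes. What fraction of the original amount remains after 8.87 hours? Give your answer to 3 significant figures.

0.145

8.87 hours = 532.2 minutes.
n = 532.2/191 ≈ 2.7864 half-lives.
Fraction remaining = (1/2)^2.7864 ≈ 0.14495.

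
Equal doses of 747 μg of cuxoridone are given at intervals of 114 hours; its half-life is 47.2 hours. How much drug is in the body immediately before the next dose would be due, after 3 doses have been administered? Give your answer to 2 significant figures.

The 3 doses were given 342, 228, 114 hours ago.
Total = 747·(1/2)^(342/47.2) + 747·(1/2)^(228/47.2) + 747·(1/2)^(114/47.2)
      = 4.9219 + 26.254 + 140.04 ≈ 171.22 μg.

170 μg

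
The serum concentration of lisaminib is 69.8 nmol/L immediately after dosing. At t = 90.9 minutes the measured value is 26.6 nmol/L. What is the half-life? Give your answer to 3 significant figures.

65.3 minutes

A/A₀ = 26.6/69.8 ≈ 0.38109.
n = log₂(2.6241) ≈ 1.3918 half-lives elapsed in 90.9 minutes.
t½ = 90.9/1.3918 ≈ 65.311 minutes.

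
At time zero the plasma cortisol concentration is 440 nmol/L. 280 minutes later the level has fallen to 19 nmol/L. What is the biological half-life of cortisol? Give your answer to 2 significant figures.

62 minutes

A/A₀ = 19/440 ≈ 0.043182.
n = log₂(23.158) ≈ 4.5334 half-lives elapsed in 280 minutes.
t½ = 280/4.5334 ≈ 61.763 minutes.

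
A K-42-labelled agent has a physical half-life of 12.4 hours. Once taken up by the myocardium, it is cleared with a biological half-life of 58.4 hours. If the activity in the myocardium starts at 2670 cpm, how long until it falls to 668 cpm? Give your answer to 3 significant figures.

20.4 hours

1/t_eff = 1/t_phys + 1/t_biol = 1/12.4 + 1/58.4 = 0.097768 per hour.
t_eff = 12.4 × 58.4 / (12.4 + 58.4) ≈ 10.228 hours.
n = log₂(2670/668) ≈ 1.9989; t = 1.9989 × 10.228 ≈ 20.445 hours.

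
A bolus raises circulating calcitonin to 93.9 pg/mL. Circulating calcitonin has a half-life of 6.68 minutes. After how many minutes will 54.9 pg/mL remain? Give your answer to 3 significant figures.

Fraction remaining = 54.9/93.9 ≈ 0.58466.
n = log₂(93.9/54.9) = ln(1.7104)/ln 2 ≈ 0.77432 half-lives.
t = n × t½ = 0.77432 × 6.68 ≈ 5.1725 minutes.

5.17 minutes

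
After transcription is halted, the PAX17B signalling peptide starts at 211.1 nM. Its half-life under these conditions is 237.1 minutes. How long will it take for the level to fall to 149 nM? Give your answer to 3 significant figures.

119 minutes

Fraction remaining = 149/211.1 ≈ 0.70583.
n = log₂(211.1/149) = ln(1.4168)/ln 2 ≈ 0.50261 half-lives.
t = n × t½ = 0.50261 × 237.1 ≈ 119.17 minutes.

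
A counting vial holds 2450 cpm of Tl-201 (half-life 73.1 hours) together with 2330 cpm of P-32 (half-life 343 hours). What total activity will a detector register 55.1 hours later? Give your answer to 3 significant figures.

Tl-201: 2450 × (1/2)^(55.1/73.1) = 2450 × (1/2)^0.75376 ≈ 1453 cpm.
P-32: 2330 × (1/2)^(55.1/343) = 2330 × (1/2)^0.16064 ≈ 2084.5 cpm.
Total = 1453 + 2084.5 ≈ 3537.5 cpm.

3540 cpm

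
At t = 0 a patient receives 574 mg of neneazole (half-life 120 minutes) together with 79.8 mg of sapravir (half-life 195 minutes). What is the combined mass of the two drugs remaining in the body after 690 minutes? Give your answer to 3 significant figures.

neneazole: 574 × (1/2)^(690/120) = 574 × (1/2)^5.75 ≈ 10.666 mg.
sapravir: 79.8 × (1/2)^(690/195) = 79.8 × (1/2)^3.5385 ≈ 6.8678 mg.
Total = 10.666 + 6.8678 ≈ 17.534 mg.

17.5 mg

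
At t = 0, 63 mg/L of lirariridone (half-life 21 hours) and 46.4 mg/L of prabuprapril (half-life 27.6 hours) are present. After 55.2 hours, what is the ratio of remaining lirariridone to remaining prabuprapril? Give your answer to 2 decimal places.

0.88

lirariridone: 63 × (1/2)^(55.2/21) = 63 × (1/2)^2.6286 ≈ 10.187 mg/L.
prabuprapril: 46.4 × (1/2)^(55.2/27.6) = 46.4 × (1/2)^2 ≈ 11.6 mg/L.
Ratio ≈ 10.187 / 11.6 ≈ 0.87822.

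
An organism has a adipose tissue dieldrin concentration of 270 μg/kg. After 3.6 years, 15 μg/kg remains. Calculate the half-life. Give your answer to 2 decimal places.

A/A₀ = 15/270 ≈ 0.055556.
n = log₂(18) ≈ 4.1699 half-lives elapsed in 3.6 years.
t½ = 3.6/4.1699 ≈ 0.86332 years.

0.86 years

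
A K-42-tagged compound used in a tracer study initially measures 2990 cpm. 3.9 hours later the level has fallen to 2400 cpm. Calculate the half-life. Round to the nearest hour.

A/A₀ = 2400/2990 ≈ 0.80268.
n = log₂(1.2458) ≈ 0.31711 half-lives elapsed in 3.9 hours.
t½ = 3.9/0.31711 ≈ 12.299 hours.

12 hours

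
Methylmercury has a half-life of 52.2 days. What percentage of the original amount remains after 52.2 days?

50%

n = 52.2/52.2 ≈ 1 half-life.
Fraction remaining = (1/2)^1 ≈ 0.5, i.e. 50%.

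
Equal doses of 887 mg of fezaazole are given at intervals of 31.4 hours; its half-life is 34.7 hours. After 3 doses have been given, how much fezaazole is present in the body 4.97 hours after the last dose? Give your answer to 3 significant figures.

The 3 doses were given 67.77, 36.37, 4.97 hours ago.
Total = 887·(1/2)^(67.77/34.7) + 887·(1/2)^(36.37/34.7) + 887·(1/2)^(4.97/34.7)
      = 229.09 + 428.95 + 803.17 ≈ 1461.2 mg.

1460 mg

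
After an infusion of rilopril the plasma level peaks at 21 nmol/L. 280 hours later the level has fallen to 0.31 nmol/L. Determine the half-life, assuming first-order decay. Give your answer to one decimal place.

A/A₀ = 0.31/21 ≈ 0.014762.
n = log₂(67.742) ≈ 6.082 half-lives elapsed in 280 hours.
t½ = 280/6.082 ≈ 46.038 hours.

46.0 hours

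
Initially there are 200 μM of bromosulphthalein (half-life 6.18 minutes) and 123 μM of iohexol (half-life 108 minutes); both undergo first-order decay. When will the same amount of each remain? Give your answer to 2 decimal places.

4.60 minutes

Set 200·(1/2)^(t/6.18) = 123·(1/2)^(t/108).
Taking log₂: log₂(200/123) = t·(1/6.18 − 1/108).
log₂(1.626) = 0.70134; 1/6.18 − 1/108 = 0.15255.
t = 0.70134 / 0.15255 ≈ 4.5974 minutes.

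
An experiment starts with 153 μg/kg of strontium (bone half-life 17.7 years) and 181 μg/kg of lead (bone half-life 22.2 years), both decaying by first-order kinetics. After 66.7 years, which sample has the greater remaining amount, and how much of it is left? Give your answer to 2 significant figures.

strontium: 153 × (1/2)^3.7684 ≈ 11.228 μg/kg.
lead: 181 × (1/2)^3.0045 ≈ 22.554 μg/kg.
Lead has more remaining, at ≈ 22.554 μg/kg.

lead, 23 μg/kg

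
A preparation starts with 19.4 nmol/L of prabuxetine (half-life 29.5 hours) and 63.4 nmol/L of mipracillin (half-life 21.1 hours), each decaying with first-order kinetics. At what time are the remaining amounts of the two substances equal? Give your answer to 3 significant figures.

127 hours

Set 19.4·(1/2)^(t/29.5) = 63.4·(1/2)^(t/21.1).
Taking log₂: log₂(19.4/63.4) = t·(1/29.5 − 1/21.1).
log₂(0.30599) = -1.7084; 1/29.5 − 1/21.1 = -0.013495.
t = -1.7084 / -0.013495 ≈ 126.6 hours.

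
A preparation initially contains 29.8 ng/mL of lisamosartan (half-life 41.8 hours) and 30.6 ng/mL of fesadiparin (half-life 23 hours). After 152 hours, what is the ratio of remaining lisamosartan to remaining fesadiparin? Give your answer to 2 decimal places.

7.64

lisamosartan: 29.8 × (1/2)^(152/41.8) = 29.8 × (1/2)^3.6364 ≈ 2.3964 ng/mL.
fesadiparin: 30.6 × (1/2)^(152/23) = 30.6 × (1/2)^6.6087 ≈ 0.31355 ng/mL.
Ratio ≈ 2.3964 / 0.31355 ≈ 7.6429.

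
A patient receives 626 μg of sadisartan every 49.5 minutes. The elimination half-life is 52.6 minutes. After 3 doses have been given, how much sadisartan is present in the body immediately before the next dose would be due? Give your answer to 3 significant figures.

584 μg

The 3 doses were given 148.5, 99, 49.5 minutes ago.
Total = 626·(1/2)^(148.5/52.6) + 626·(1/2)^(99/52.6) + 626·(1/2)^(49.5/52.6)
      = 88.452 + 169.82 + 326.05 ≈ 584.33 μg.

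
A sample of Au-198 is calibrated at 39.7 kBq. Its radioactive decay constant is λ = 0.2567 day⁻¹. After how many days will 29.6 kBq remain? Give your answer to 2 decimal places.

t½ = ln 2 / λ = 0.69315 / 0.2567 ≈ 2.7002 days.
Fraction remaining = 29.6/39.7 ≈ 0.74559.
n = log₂(39.7/29.6) = ln(1.3412)/ln 2 ≈ 0.42354 half-lives.
t = n × t½ = 0.42354 × 2.7002 ≈ 1.1437 days.

1.14 days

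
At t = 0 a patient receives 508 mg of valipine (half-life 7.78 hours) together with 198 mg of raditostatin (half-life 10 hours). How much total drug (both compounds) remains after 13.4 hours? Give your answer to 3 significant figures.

valipine: 508 × (1/2)^(13.4/7.78) = 508 × (1/2)^1.7224 ≈ 153.95 mg.
raditostatin: 198 × (1/2)^(13.4/10) = 198 × (1/2)^1.34 ≈ 78.214 mg.
Total = 153.95 + 78.214 ≈ 232.16 mg.

232 mg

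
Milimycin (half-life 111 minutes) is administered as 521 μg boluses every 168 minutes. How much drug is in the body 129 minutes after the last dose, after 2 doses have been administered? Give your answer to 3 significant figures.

314 μg

The 2 doses were given 297, 129 minutes ago.
Total = 521·(1/2)^(297/111) + 521·(1/2)^(129/111)
      = 81.542 + 232.8 ≈ 314.35 μg.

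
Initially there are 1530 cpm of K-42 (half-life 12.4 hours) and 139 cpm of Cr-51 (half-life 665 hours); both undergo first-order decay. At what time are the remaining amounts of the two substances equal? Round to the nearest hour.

44 hours

Set 1530·(1/2)^(t/12.4) = 139·(1/2)^(t/665).
Taking log₂: log₂(1530/139) = t·(1/12.4 − 1/665).
log₂(11.007) = 3.4604; 1/12.4 − 1/665 = 0.079141.
t = 3.4604 / 0.079141 ≈ 43.724 hours.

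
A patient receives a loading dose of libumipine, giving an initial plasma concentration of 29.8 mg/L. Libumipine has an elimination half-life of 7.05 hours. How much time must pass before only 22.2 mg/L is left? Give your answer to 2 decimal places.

Fraction remaining = 22.2/29.8 ≈ 0.74497.
n = log₂(29.8/22.2) = ln(1.3423)/ln 2 ≈ 0.42475 half-lives.
t = n × t½ = 0.42475 × 7.05 ≈ 2.9945 hours.

2.99 hours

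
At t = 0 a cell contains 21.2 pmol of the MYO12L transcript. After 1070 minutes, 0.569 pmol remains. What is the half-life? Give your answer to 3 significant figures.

A/A₀ = 0.569/21.2 ≈ 0.02684.
n = log₂(37.258) ≈ 5.2195 half-lives elapsed in 1070 minutes.
t½ = 1070/5.2195 ≈ 205 minutes.

205 minutes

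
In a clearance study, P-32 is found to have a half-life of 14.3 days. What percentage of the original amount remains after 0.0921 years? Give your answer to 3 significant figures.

0.0921 years = 33.6165 days.
n = 33.6165/14.3 ≈ 2.3508 half-lives.
Fraction remaining = (1/2)^2.3508 ≈ 0.19604, i.e. 19.604%.

19.6%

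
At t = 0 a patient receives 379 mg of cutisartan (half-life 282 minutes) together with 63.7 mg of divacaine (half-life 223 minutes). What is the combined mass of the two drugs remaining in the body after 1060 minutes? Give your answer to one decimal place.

cutisartan: 379 × (1/2)^(1060/282) = 379 × (1/2)^3.7589 ≈ 27.997 mg.
divacaine: 63.7 × (1/2)^(1060/223) = 63.7 × (1/2)^4.7534 ≈ 2.3618 mg.
Total = 27.997 + 2.3618 ≈ 30.359 mg.

30.4 mg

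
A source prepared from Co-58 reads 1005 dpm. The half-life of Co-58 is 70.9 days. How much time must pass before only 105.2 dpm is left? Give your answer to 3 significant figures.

Fraction remaining = 105.2/1005 ≈ 0.10468.
n = log₂(1005/105.2) = ln(9.5532)/ln 2 ≈ 3.256 half-lives.
t = n × t½ = 3.256 × 70.9 ≈ 230.85 days.

231 days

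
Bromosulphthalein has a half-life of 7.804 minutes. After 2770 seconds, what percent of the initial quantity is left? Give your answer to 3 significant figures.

1.66%

2770 seconds = 46.1667 minutes.
n = 46.1667/7.804 ≈ 5.9158 half-lives.
Fraction remaining = (1/2)^5.9158 ≈ 0.016564, i.e. 1.6564%.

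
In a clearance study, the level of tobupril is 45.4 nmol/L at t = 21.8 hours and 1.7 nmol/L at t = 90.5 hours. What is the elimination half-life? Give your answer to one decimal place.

14.5 hours

Over Δt = 90.5 − 21.8 = 68.7 hours, the level fell by a factor of 45.4/1.7 ≈ 26.706.
n = log₂(26.706) ≈ 4.7391 half-lives, so t½ = 68.7/4.7391 ≈ 14.496 hours.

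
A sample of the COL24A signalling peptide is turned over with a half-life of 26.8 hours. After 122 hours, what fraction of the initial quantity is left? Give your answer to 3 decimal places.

0.043

n = 122/26.8 ≈ 4.5522 half-lives.
Fraction remaining = (1/2)^4.5522 ≈ 0.042623.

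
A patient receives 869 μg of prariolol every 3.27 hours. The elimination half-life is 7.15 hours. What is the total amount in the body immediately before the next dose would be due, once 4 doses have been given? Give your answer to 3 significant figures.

1670 μg

The 4 doses were given 13.08, 9.81, 6.54, 3.27 hours ago.
Total = 869·(1/2)^(13.08/7.15) + 869·(1/2)^(9.81/7.15) + 869·(1/2)^(6.54/7.15) + 869·(1/2)^(3.27/7.15)
      = 244.53 + 335.74 + 460.97 + 632.92 ≈ 1674.1 μg.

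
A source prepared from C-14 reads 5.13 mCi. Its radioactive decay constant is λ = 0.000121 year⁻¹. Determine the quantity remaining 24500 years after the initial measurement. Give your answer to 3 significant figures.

0.265 mCi

t½ = ln 2 / λ = 0.69315 / 0.000121 ≈ 5728.5 years.
Number of half-lives: n = 24500/5728.5 ≈ 4.2769.
Remaining = 5.13 × (1/2)^4.2769 = 5.13 × 0.051586 ≈ 0.26464 mCi.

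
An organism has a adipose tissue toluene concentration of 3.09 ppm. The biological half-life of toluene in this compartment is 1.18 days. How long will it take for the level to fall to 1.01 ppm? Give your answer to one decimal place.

1.9 days

Fraction remaining = 1.01/3.09 ≈ 0.32686.
n = log₂(3.09/1.01) = ln(3.0594)/ln 2 ≈ 1.6133 half-lives.
t = n × t½ = 1.6133 × 1.18 ≈ 1.9036 days.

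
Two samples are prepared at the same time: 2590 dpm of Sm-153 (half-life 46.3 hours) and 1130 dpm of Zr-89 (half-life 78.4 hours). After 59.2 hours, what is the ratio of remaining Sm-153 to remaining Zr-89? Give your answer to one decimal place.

1.6

Sm-153: 2590 × (1/2)^(59.2/46.3) = 2590 × (1/2)^1.2786 ≈ 1067.6 dpm.
Zr-89: 1130 × (1/2)^(59.2/78.4) = 1130 × (1/2)^0.7551 ≈ 669.53 dpm.
Ratio ≈ 1067.6 / 669.53 ≈ 1.5945.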